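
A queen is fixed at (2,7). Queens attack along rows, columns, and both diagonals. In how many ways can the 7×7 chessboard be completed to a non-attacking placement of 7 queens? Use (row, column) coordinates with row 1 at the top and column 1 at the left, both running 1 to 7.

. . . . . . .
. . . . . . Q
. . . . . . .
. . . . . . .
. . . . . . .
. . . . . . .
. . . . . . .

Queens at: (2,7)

Branch on row 1: col 1 → 0; col 2 → 1; col 3 → 2; col 4 → 2; col 5 → 2.
Sum: 0 + 1 + 2 + 2 + 2 = 7.

7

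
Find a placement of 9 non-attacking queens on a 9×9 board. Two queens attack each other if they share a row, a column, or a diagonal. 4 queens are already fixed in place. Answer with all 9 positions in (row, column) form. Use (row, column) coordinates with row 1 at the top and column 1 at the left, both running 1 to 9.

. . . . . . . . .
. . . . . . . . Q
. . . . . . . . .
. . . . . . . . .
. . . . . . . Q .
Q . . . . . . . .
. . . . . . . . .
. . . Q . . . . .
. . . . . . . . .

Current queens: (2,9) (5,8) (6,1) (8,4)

(1,3) (2,9) (3,2) (4,5) (5,8) (6,1) (7,7) (8,4) (9,6)

Row 1: attacked by (2,9)→{8,9}; (5,8)→{4,8}; (6,1)→{1,6}; (8,4)→{4}. Safe: 2, 3, 5, 7. Place at column 3.
Row 3: attacked by (1,3)→{1,3,5}; (2,9)→{8,9}; (5,8)→{6,8}; (6,1)→{1,4}; (8,4)→{4,9}. Safe: 2, 7. Place at column 2.
Row 4: attacked by (1,3)→{3,6}; (2,9)→{7,9}; (3,2)→{1,2,3}; (5,8)→{7,8,9}; (6,1)→{1,3}; (8,4)→{4,8}. Safe: 5. Place at column 5.
Row 7: attacked by (1,3)→{3,9}; (2,9)→{4,9}; (3,2)→{2,6}; (4,5)→{2,5,8}; (5,8)→{6,8}; (6,1)→{1,2}; (8,4)→{3,4,5}. Safe: 7. Place at column 7.
Row 9: attacked by (1,3)→{3}; (2,9)→{2,9}; (3,2)→{2,8}; (4,5)→{5}; (5,8)→{4,8}; (6,1)→{1,4}; (7,7)→{5,7,9}; (8,4)→{3,4,5}. Safe: 6. Place at column 6.
Columns [3, 9, 2, 5, 8, 1, 7, 4, 6], r−c [-2, -7, 1, -1, -3, 5, 0, 4, 3], r+c [4, 11, 5, 9, 13, 7, 14, 12, 15] are all distinct, so no two queens attack.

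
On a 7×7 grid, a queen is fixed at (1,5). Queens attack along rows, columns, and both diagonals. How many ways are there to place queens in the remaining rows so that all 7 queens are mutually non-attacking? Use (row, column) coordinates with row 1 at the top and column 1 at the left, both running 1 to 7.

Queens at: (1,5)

Branch on row 2: col 1 → 2; col 2 → 1; col 3 → 1; col 7 → 2.
Sum: 2 + 1 + 1 + 2 = 6.

6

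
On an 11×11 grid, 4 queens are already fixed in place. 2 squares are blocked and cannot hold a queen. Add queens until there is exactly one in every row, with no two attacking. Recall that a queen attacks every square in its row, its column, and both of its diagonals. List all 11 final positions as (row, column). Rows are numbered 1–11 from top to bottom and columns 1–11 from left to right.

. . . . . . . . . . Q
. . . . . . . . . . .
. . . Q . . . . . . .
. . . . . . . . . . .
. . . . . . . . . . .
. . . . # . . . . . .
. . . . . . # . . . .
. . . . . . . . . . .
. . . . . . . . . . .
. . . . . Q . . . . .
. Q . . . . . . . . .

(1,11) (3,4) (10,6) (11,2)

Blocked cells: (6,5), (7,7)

Row 2: attacked by (1,11)→{10,11}; (3,4)→{3,4,5}; (10,6)→{6}; (11,2)→{2,11}. Safe: 1, 7, 8, 9. Place at column 7.
Row 4: attacked by (1,11)→{8,11}; (2,7)→{5,7,9}; (3,4)→{3,4,5}; (10,6)→{6}; (11,2)→{2,9}. Safe: 1, 10. Place at column 10.
Row 5: attacked by (1,11)→{7,11}; (2,7)→{4,7,10}; (3,4)→{2,4,6}; (4,10)→{9,10,11}; (10,6)→{1,6,11}; (11,2)→{2,8}. Safe: 3, 5. Place at column 5.
Row 6: attacked by (1,11)→{6,11}; (2,7)→{3,7,11}; (3,4)→{1,4,7}; (4,10)→{8,10}; (5,5)→{4,5,6}; (10,6)→{2,6,10}; (11,2)→{2,7}. Blocked: 5. Safe: 9. Place at column 9.
Row 7: attacked by (1,11)→{5,11}; (2,7)→{2,7}; (3,4)→{4,8}; (4,10)→{7,10}; (5,5)→{3,5,7}; (6,9)→{8,9,10}; (10,6)→{3,6,9}; (11,2)→{2,6}. Blocked: 7. Safe: 1. Place at column 1.
Row 8: attacked by (1,11)→{4,11}; (2,7)→{1,7}; (3,4)→{4,9}; (4,10)→{6,10}; (5,5)→{2,5,8}; (6,9)→{7,9,11}; (7,1)→{1,2}; (10,6)→{4,6,8}; (11,2)→{2,5}. Safe: 3. Place at column 3.
Row 9: attacked by (1,11)→{3,11}; (2,7)→{7}; (3,4)→{4,10}; (4,10)→{5,10}; (5,5)→{1,5,9}; (6,9)→{6,9}; (7,1)→{1,3}; (8,3)→{2,3,4}; (10,6)→{5,6,7}; (11,2)→{2,4}. Safe: 8. Place at column 8.
Columns [11, 7, 4, 10, 5, 9, 1, 3, 8, 6, 2], r−c [-10, -5, -1, -6, 0, -3, 6, 5, 1, 4, 9], r+c [12, 9, 7, 14, 10, 15, 8, 11, 17, 16, 13] are all distinct, so no two queens attack.

(1,11) (2,7) (3,4) (4,10) (5,5) (6,9) (7,1) (8,3) (9,8) (10,6) (11,2)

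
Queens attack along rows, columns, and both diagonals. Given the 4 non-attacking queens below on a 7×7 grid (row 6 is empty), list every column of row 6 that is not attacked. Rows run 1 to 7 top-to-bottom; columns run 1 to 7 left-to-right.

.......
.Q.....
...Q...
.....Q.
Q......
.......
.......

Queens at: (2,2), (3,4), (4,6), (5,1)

(2,2) attacks row 6 at column 2 and diagonals 6.
(3,4) attacks row 6 at column 4 and diagonals 1, 7.
(4,6) attacks row 6 at column 6 and diagonals 4.
(5,1) attacks row 6 at column 1 and diagonals 2.
Attacked columns: {1, 2, 4, 6, 7}. Safe: {3, 5}.

columns 3, 5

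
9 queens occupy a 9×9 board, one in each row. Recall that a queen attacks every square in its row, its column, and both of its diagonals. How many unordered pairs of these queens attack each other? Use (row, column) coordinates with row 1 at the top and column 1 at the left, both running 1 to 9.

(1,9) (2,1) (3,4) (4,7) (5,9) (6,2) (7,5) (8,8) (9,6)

Same column: (1,9)–(5,9) (column 9).
Total attacking pairs: 1.

1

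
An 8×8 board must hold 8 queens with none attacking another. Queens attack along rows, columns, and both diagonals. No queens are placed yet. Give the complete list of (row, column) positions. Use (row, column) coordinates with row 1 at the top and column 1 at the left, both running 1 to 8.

(1,4) (2,1) (3,5) (4,8) (5,2) (6,7) (7,3) (8,6)

Row 1: Safe: 1, 2, 3, 4, 5, 6, 7, 8. Place at column 4.
Row 2: attacked by (1,4)→{3,4,5}. Safe: 1, 2, 6, 7, 8. Place at column 1.
Row 3: attacked by (1,4)→{2,4,6}; (2,1)→{1,2}. Safe: 3, 5, 7, 8. Place at column 5.
Row 4: attacked by (1,4)→{1,4,7}; (2,1)→{1,3}; (3,5)→{4,5,6}. Safe: 2, 8. Place at column 8.
Row 5: attacked by (1,4)→{4,8}; (2,1)→{1,4}; (3,5)→{3,5,7}; (4,8)→{7,8}. Safe: 2, 6. Place at column 2.
Row 6: attacked by (1,4)→{4}; (2,1)→{1,5}; (3,5)→{2,5,8}; (4,8)→{6,8}; (5,2)→{1,2,3}. Safe: 7. Place at column 7.
Row 7: attacked by (1,4)→{4}; (2,1)→{1,6}; (3,5)→{1,5}; (4,8)→{5,8}; (5,2)→{2,4}; (6,7)→{6,7,8}. Safe: 3. Place at column 3.
Row 8: attacked by (1,4)→{4}; (2,1)→{1,7}; (3,5)→{5}; (4,8)→{4,8}; (5,2)→{2,5}; (6,7)→{5,7}; (7,3)→{2,3,4}. Safe: 6. Place at column 6.
Columns [4, 1, 5, 8, 2, 7, 3, 6], r−c [-3, 1, -2, -4, 3, -1, 4, 2], r+c [5, 3, 8, 12, 7, 13, 10, 14] are all distinct, so no two queens attack.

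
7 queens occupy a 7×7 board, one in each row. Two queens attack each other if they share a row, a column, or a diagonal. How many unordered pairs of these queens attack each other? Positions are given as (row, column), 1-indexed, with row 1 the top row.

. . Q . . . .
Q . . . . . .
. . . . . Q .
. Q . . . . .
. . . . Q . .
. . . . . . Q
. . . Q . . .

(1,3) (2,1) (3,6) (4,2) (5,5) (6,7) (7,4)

All columns are distinct and no two queens satisfy |Δrow| = |Δcol|, so no pair attacks.

0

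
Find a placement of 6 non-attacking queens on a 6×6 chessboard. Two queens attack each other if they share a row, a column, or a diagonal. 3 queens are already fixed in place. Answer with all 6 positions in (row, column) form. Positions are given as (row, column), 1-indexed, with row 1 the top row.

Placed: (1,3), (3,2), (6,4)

Row 2: attacked by (1,3)→{2,3,4}; (3,2)→{1,2,3}; (6,4)→{4}. Safe: 5, 6. Place at column 6.
Row 4: attacked by (1,3)→{3,6}; (2,6)→{4,6}; (3,2)→{1,2,3}; (6,4)→{2,4,6}. Safe: 5. Place at column 5.
Row 5: attacked by (1,3)→{3}; (2,6)→{3,6}; (3,2)→{2,4}; (4,5)→{4,5,6}; (6,4)→{3,4,5}. Safe: 1. Place at column 1.
Columns [3, 6, 2, 5, 1, 4], r−c [-2, -4, 1, -1, 4, 2], r+c [4, 8, 5, 9, 6, 10] are all distinct, so no two queens attack.

(1,3) (2,6) (3,2) (4,5) (5,1) (6,4)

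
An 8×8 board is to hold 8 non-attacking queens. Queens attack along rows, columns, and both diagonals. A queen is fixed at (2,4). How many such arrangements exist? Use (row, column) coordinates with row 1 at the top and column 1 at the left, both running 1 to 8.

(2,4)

Branch on row 1: col 1 → 0; col 2 → 1; col 6 → 4; col 7 → 2; col 8 → 1.
Sum: 0 + 1 + 4 + 2 + 1 = 8.

8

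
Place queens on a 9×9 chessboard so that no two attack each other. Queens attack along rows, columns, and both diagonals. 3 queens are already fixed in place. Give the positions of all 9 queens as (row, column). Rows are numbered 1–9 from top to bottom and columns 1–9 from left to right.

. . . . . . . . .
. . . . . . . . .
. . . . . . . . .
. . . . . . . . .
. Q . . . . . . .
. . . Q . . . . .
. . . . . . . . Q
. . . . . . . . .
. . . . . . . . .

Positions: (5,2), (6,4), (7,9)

Row 1: attacked by (5,2)→{2,6}; (6,4)→{4,9}; (7,9)→{3,9}. Safe: 1, 5, 7, 8. Place at column 7.
Row 2: attacked by (1,7)→{6,7,8}; (5,2)→{2,5}; (6,4)→{4,8}; (7,9)→{4,9}. Safe: 1, 3. Place at column 1.
Row 3: attacked by (1,7)→{5,7,9}; (2,1)→{1,2}; (5,2)→{2,4}; (6,4)→{1,4,7}; (7,9)→{5,9}. Safe: 3, 6, 8. Place at column 6.
Row 4: attacked by (1,7)→{4,7}; (2,1)→{1,3}; (3,6)→{5,6,7}; (5,2)→{1,2,3}; (6,4)→{2,4,6}; (7,9)→{6,9}. Safe: 8. Place at column 8.
Row 8: attacked by (1,7)→{7}; (2,1)→{1,7}; (3,6)→{1,6}; (4,8)→{4,8}; (5,2)→{2,5}; (6,4)→{2,4,6}; (7,9)→{8,9}. Safe: 3. Place at column 3.
Row 9: attacked by (1,7)→{7}; (2,1)→{1,8}; (3,6)→{6}; (4,8)→{3,8}; (5,2)→{2,6}; (6,4)→{1,4,7}; (7,9)→{7,9}; (8,3)→{2,3,4}. Safe: 5. Place at column 5.
Columns [7, 1, 6, 8, 2, 4, 9, 3, 5], r−c [-6, 1, -3, -4, 3, 2, -2, 5, 4], r+c [8, 3, 9, 12, 7, 10, 16, 11, 14] are all distinct, so no two queens attack.

(1,7) (2,1) (3,6) (4,8) (5,2) (6,4) (7,9) (8,3) (9,5)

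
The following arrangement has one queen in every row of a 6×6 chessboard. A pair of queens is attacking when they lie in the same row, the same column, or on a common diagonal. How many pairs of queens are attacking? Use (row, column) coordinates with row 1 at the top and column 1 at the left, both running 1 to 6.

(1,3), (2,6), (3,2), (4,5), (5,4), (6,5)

Same column: (4,5)–(6,5) (column 5).
Same diagonal: (3,2)–(5,4) (|3−5| = |2−4| = 2); (3,2)–(6,5) (|3−6| = |2−5| = 3); (4,5)–(5,4) (|4−5| = |5−4| = 1); (5,4)–(6,5) (|5−6| = |4−5| = 1).
Total attacking pairs: 5.

5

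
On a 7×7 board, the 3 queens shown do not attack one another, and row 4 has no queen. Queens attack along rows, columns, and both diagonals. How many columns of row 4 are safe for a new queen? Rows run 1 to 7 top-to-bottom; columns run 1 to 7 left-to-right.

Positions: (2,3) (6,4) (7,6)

(2,3) attacks row 4 at column 3 and diagonals 1, 5.
(6,4) attacks row 4 at column 4 and diagonals 2, 6.
(7,6) attacks row 4 at column 6 and diagonals 3.
Attacked columns: {1, 2, 3, 4, 5, 6}. Safe: {7}.

1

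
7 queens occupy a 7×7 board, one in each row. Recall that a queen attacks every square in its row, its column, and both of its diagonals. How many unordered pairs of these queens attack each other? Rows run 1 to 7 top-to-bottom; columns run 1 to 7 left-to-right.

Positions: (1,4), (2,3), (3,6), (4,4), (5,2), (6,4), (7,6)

Same column: (1,4)–(4,4) (column 4); (1,4)–(6,4) (column 4); (3,6)–(7,6) (column 6); (4,4)–(6,4) (column 4).
Same diagonal: (1,4)–(2,3) (|1−2| = |4−3| = 1); (1,4)–(3,6) (|1−3| = |4−6| = 2).
Total attacking pairs: 6.

6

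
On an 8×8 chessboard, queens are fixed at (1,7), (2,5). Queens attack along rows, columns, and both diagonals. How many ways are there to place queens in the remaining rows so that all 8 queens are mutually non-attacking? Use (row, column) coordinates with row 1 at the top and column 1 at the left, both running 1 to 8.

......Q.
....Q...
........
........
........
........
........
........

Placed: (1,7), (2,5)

1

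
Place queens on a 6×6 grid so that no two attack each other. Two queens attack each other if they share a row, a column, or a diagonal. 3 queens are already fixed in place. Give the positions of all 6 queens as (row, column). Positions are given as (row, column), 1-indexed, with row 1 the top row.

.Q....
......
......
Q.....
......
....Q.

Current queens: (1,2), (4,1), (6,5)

(1,2) (2,4) (3,6) (4,1) (5,3) (6,5)

Row 2: attacked by (1,2)→{1,2,3}; (4,1)→{1,3}; (6,5)→{1,5}. Safe: 4, 6. Place at column 4.
Row 3: attacked by (1,2)→{2,4}; (2,4)→{3,4,5}; (4,1)→{1,2}; (6,5)→{2,5}. Safe: 6. Place at column 6.
Row 5: attacked by (1,2)→{2,6}; (2,4)→{1,4}; (3,6)→{4,6}; (4,1)→{1,2}; (6,5)→{4,5,6}. Safe: 3. Place at column 3.
Columns [2, 4, 6, 1, 3, 5], r−c [-1, -2, -3, 3, 2, 1], r+c [3, 6, 9, 5, 8, 11] are all distinct, so no two queens attack.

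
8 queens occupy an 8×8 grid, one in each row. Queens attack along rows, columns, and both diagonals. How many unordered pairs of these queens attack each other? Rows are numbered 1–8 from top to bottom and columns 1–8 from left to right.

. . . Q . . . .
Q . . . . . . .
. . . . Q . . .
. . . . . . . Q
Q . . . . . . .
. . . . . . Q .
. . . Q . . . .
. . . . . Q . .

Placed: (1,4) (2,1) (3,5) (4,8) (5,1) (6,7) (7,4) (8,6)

Same column: (1,4)–(7,4) (column 4); (2,1)–(5,1) (column 1).
Total attacking pairs: 2.

2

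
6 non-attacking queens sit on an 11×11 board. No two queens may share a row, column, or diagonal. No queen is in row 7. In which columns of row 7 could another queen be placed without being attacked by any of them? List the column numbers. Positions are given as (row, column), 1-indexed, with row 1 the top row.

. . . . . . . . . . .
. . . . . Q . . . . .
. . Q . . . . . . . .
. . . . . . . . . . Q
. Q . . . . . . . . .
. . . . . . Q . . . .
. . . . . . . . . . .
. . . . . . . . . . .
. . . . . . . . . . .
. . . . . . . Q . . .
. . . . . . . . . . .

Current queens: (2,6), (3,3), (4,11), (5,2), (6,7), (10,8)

columns 9, 10

(2,6) attacks row 7 at column 6 and diagonals 1, 11.
(3,3) attacks row 7 at column 3 and diagonals 7.
(4,11) attacks row 7 at column 11 and diagonals 8.
(5,2) attacks row 7 at column 2 and diagonals 4.
(6,7) attacks row 7 at column 7 and diagonals 6, 8.
(10,8) attacks row 7 at column 8 and diagonals 5, 11.
Attacked columns: {1, 2, 3, 4, 5, 6, 7, 8, 11}. Safe: {9, 10}.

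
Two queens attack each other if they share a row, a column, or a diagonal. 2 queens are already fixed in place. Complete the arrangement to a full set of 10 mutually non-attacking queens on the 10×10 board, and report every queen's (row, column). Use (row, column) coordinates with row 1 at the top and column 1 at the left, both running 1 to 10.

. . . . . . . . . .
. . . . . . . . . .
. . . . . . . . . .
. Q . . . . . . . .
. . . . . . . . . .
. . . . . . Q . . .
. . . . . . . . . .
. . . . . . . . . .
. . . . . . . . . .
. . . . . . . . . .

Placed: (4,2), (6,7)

Row 1: attacked by (4,2)→{2,5}; (6,7)→{2,7}. Safe: 1, 3, 4, 6, 8, 9, 10. Place at column 6.
Row 2: attacked by (1,6)→{5,6,7}; (4,2)→{2,4}; (6,7)→{3,7}. Safe: 1, 8, 9, 10. Place at column 8.
Row 3: attacked by (1,6)→{4,6,8}; (2,8)→{7,8,9}; (4,2)→{1,2,3}; (6,7)→{4,7,10}. Safe: 5. Place at column 5.
Row 5: attacked by (1,6)→{2,6,10}; (2,8)→{5,8}; (3,5)→{3,5,7}; (4,2)→{1,2,3}; (6,7)→{6,7,8}. Safe: 4, 9. Place at column 9.
Row 7: attacked by (1,6)→{6}; (2,8)→{3,8}; (3,5)→{1,5,9}; (4,2)→{2,5}; (5,9)→{7,9}; (6,7)→{6,7,8}. Safe: 4, 10. Place at column 4.
Row 8: attacked by (1,6)→{6}; (2,8)→{2,8}; (3,5)→{5,10}; (4,2)→{2,6}; (5,9)→{6,9}; (6,7)→{5,7,9}; (7,4)→{3,4,5}. Safe: 1. Place at column 1.
Row 9: attacked by (1,6)→{6}; (2,8)→{1,8}; (3,5)→{5}; (4,2)→{2,7}; (5,9)→{5,9}; (6,7)→{4,7,10}; (7,4)→{2,4,6}; (8,1)→{1,2}. Safe: 3. Place at column 3.
Row 10: attacked by (1,6)→{6}; (2,8)→{8}; (3,5)→{5}; (4,2)→{2,8}; (5,9)→{4,9}; (6,7)→{3,7}; (7,4)→{1,4,7}; (8,1)→{1,3}; (9,3)→{2,3,4}. Safe: 10. Place at column 10.
Columns [6, 8, 5, 2, 9, 7, 4, 1, 3, 10], r−c [-5, -6, -2, 2, -4, -1, 3, 7, 6, 0], r+c [7, 10, 8, 6, 14, 13, 11, 9, 12, 20] are all distinct, so no two queens attack.

(1,6) (2,8) (3,5) (4,2) (5,9) (6,7) (7,4) (8,1) (9,3) (10,10)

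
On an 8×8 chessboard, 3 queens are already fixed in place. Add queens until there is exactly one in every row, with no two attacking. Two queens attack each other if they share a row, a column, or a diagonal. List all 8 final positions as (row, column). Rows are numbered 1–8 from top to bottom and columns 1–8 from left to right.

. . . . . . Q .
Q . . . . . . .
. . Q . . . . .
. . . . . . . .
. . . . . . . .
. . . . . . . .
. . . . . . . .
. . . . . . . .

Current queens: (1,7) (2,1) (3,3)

Row 4: attacked by (1,7)→{4,7}; (2,1)→{1,3}; (3,3)→{2,3,4}. Safe: 5, 6, 8. Place at column 8.
Row 5: attacked by (1,7)→{3,7}; (2,1)→{1,4}; (3,3)→{1,3,5}; (4,8)→{7,8}. Safe: 2, 6. Place at column 6.
Row 6: attacked by (1,7)→{2,7}; (2,1)→{1,5}; (3,3)→{3,6}; (4,8)→{6,8}; (5,6)→{5,6,7}. Safe: 4. Place at column 4.
Row 7: attacked by (1,7)→{1,7}; (2,1)→{1,6}; (3,3)→{3,7}; (4,8)→{5,8}; (5,6)→{4,6,8}; (6,4)→{3,4,5}. Safe: 2. Place at column 2.
Row 8: attacked by (1,7)→{7}; (2,1)→{1,7}; (3,3)→{3,8}; (4,8)→{4,8}; (5,6)→{3,6}; (6,4)→{2,4,6}; (7,2)→{1,2,3}. Safe: 5. Place at column 5.
Columns [7, 1, 3, 8, 6, 4, 2, 5], r−c [-6, 1, 0, -4, -1, 2, 5, 3], r+c [8, 3, 6, 12, 11, 10, 9, 13] are all distinct, so no two queens attack.

(1,7) (2,1) (3,3) (4,8) (5,6) (6,4) (7,2) (8,5)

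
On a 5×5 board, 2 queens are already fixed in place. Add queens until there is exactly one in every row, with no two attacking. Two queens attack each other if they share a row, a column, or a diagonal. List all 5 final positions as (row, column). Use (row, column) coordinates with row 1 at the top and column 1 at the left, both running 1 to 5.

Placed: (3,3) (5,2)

(1,4) (2,1) (3,3) (4,5) (5,2)

Row 1: attacked by (3,3)→{1,3,5}; (5,2)→{2}. Safe: 4. Place at column 4.
Row 2: attacked by (1,4)→{3,4,5}; (3,3)→{2,3,4}; (5,2)→{2,5}. Safe: 1. Place at column 1.
Row 4: attacked by (1,4)→{1,4}; (2,1)→{1,3}; (3,3)→{2,3,4}; (5,2)→{1,2,3}. Safe: 5. Place at column 5.
Columns [4, 1, 3, 5, 2], r−c [-3, 1, 0, -1, 3], r+c [5, 3, 6, 9, 7] are all distinct, so no two queens attack.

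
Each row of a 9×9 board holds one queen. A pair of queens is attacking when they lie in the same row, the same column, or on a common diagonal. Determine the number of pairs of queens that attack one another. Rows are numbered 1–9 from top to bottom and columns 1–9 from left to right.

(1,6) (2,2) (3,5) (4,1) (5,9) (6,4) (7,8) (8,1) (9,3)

1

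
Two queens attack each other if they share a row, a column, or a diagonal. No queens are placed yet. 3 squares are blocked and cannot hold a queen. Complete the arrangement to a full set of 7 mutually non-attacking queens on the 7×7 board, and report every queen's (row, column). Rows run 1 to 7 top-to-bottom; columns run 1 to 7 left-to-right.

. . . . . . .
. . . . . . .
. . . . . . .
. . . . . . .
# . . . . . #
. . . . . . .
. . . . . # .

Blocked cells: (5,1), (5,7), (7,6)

Row 1: Safe: 1, 2, 3, 4, 5, 6, 7. Place at column 3.
Row 2: attacked by (1,3)→{2,3,4}. Safe: 1, 5, 6, 7. Place at column 5.
Row 3: attacked by (1,3)→{1,3,5}; (2,5)→{4,5,6}. Safe: 2, 7. Place at column 7.
Row 4: attacked by (1,3)→{3,6}; (2,5)→{3,5,7}; (3,7)→{6,7}. Safe: 1, 2, 4. Place at column 2.
Row 5: attacked by (1,3)→{3,7}; (2,5)→{2,5}; (3,7)→{5,7}; (4,2)→{1,2,3}. Blocked: 1,7. Safe: 4, 6. Place at column 4.
Row 6: attacked by (1,3)→{3}; (2,5)→{1,5}; (3,7)→{4,7}; (4,2)→{2,4}; (5,4)→{3,4,5}. Safe: 6. Place at column 6.
Row 7: attacked by (1,3)→{3}; (2,5)→{5}; (3,7)→{3,7}; (4,2)→{2,5}; (5,4)→{2,4,6}; (6,6)→{5,6,7}. Blocked: 6. Safe: 1. Place at column 1.
Columns [3, 5, 7, 2, 4, 6, 1], r−c [-2, -3, -4, 2, 1, 0, 6], r+c [4, 7, 10, 6, 9, 12, 8] are all distinct, so no two queens attack.

(1,3) (2,5) (3,7) (4,2) (5,4) (6,6) (7,1)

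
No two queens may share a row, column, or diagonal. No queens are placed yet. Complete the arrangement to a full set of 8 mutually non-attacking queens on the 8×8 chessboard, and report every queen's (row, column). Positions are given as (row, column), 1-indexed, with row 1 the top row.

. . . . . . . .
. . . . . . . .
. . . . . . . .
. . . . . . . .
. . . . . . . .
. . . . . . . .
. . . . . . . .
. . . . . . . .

(1,1) (2,7) (3,5) (4,8) (5,2) (6,4) (7,6) (8,3)

Row 1: Safe: 1, 2, 3, 4, 5, 6, 7, 8. Place at column 1.
Row 2: attacked by (1,1)→{1,2}. Safe: 3, 4, 5, 6, 7, 8. Place at column 7.
Row 3: attacked by (1,1)→{1,3}; (2,7)→{6,7,8}. Safe: 2, 4, 5. Place at column 5.
Row 4: attacked by (1,1)→{1,4}; (2,7)→{5,7}; (3,5)→{4,5,6}. Safe: 2, 3, 8. Place at column 8.
Row 5: attacked by (1,1)→{1,5}; (2,7)→{4,7}; (3,5)→{3,5,7}; (4,8)→{7,8}. Safe: 2, 6. Place at column 2.
Row 6: attacked by (1,1)→{1,6}; (2,7)→{3,7}; (3,5)→{2,5,8}; (4,8)→{6,8}; (5,2)→{1,2,3}. Safe: 4. Place at column 4.
Row 7: attacked by (1,1)→{1,7}; (2,7)→{2,7}; (3,5)→{1,5}; (4,8)→{5,8}; (5,2)→{2,4}; (6,4)→{3,4,5}. Safe: 6. Place at column 6.
Row 8: attacked by (1,1)→{1,8}; (2,7)→{1,7}; (3,5)→{5}; (4,8)→{4,8}; (5,2)→{2,5}; (6,4)→{2,4,6}; (7,6)→{5,6,7}. Safe: 3. Place at column 3.
Columns [1, 7, 5, 8, 2, 4, 6, 3], r−c [0, -5, -2, -4, 3, 2, 1, 5], r+c [2, 9, 8, 12, 7, 10, 13, 11] are all distinct, so no two queens attack.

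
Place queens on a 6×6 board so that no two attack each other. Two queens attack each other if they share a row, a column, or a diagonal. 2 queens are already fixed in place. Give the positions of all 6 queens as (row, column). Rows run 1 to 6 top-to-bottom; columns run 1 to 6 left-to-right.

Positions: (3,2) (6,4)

(1,3) (2,6) (3,2) (4,5) (5,1) (6,4)

Row 1: attacked by (3,2)→{2,4}; (6,4)→{4}. Safe: 1, 3, 5, 6. Place at column 3.
Row 2: attacked by (1,3)→{2,3,4}; (3,2)→{1,2,3}; (6,4)→{4}. Safe: 5, 6. Place at column 6.
Row 4: attacked by (1,3)→{3,6}; (2,6)→{4,6}; (3,2)→{1,2,3}; (6,4)→{2,4,6}. Safe: 5. Place at column 5.
Row 5: attacked by (1,3)→{3}; (2,6)→{3,6}; (3,2)→{2,4}; (4,5)→{4,5,6}; (6,4)→{3,4,5}. Safe: 1. Place at column 1.
Columns [3, 6, 2, 5, 1, 4], r−c [-2, -4, 1, -1, 4, 2], r+c [4, 8, 5, 9, 6, 10] are all distinct, so no two queens attack.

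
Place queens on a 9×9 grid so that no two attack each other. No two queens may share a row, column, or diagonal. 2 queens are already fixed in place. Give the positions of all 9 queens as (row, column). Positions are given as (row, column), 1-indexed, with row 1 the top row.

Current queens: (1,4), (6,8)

Row 2: attacked by (1,4)→{3,4,5}; (6,8)→{4,8}. Safe: 1, 2, 6, 7, 9. Place at column 6.
Row 3: attacked by (1,4)→{2,4,6}; (2,6)→{5,6,7}; (6,8)→{5,8}. Safe: 1, 3, 9. Place at column 1.
Row 4: attacked by (1,4)→{1,4,7}; (2,6)→{4,6,8}; (3,1)→{1,2}; (6,8)→{6,8}. Safe: 3, 5, 9. Place at column 5.
Row 5: attacked by (1,4)→{4,8}; (2,6)→{3,6,9}; (3,1)→{1,3}; (4,5)→{4,5,6}; (6,8)→{7,8,9}. Safe: 2. Place at column 2.
Row 7: attacked by (1,4)→{4}; (2,6)→{1,6}; (3,1)→{1,5}; (4,5)→{2,5,8}; (5,2)→{2,4}; (6,8)→{7,8,9}. Safe: 3. Place at column 3.
Row 8: attacked by (1,4)→{4}; (2,6)→{6}; (3,1)→{1,6}; (4,5)→{1,5,9}; (5,2)→{2,5}; (6,8)→{6,8}; (7,3)→{2,3,4}. Safe: 7. Place at column 7.
Row 9: attacked by (1,4)→{4}; (2,6)→{6}; (3,1)→{1,7}; (4,5)→{5}; (5,2)→{2,6}; (6,8)→{5,8}; (7,3)→{1,3,5}; (8,7)→{6,7,8}. Safe: 9. Place at column 9.
Columns [4, 6, 1, 5, 2, 8, 3, 7, 9], r−c [-3, -4, 2, -1, 3, -2, 4, 1, 0], r+c [5, 8, 4, 9, 7, 14, 10, 15, 18] are all distinct, so no two queens attack.

(1,4) (2,6) (3,1) (4,5) (5,2) (6,8) (7,3) (8,7) (9,9)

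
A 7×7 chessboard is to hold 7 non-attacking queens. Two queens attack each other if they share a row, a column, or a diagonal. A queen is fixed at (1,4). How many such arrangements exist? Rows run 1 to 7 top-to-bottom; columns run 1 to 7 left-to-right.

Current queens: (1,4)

6

Branch on row 2: col 1 → 2; col 2 → 1; col 6 → 1; col 7 → 2.
Sum: 2 + 1 + 1 + 2 = 6.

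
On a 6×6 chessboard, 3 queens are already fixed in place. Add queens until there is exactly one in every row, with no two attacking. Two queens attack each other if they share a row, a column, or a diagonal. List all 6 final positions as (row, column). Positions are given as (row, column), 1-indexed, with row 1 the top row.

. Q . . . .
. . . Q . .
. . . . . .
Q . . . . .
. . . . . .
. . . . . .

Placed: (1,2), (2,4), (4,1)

(1,2) (2,4) (3,6) (4,1) (5,3) (6,5)

Row 3: attacked by (1,2)→{2,4}; (2,4)→{3,4,5}; (4,1)→{1,2}. Safe: 6. Place at column 6.
Row 5: attacked by (1,2)→{2,6}; (2,4)→{1,4}; (3,6)→{4,6}; (4,1)→{1,2}. Safe: 3, 5. Place at column 3.
Row 6: attacked by (1,2)→{2}; (2,4)→{4}; (3,6)→{3,6}; (4,1)→{1,3}; (5,3)→{2,3,4}. Safe: 5. Place at column 5.
Columns [2, 4, 6, 1, 3, 5], r−c [-1, -2, -3, 3, 2, 1], r+c [3, 6, 9, 5, 8, 11] are all distinct, so no two queens attack.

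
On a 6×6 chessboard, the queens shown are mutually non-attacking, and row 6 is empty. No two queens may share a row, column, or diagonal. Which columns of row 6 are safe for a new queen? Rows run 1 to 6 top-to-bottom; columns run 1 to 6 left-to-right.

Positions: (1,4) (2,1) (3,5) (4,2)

(1,4) attacks row 6 at column 4.
(2,1) attacks row 6 at column 1 and diagonals 5.
(3,5) attacks row 6 at column 5 and diagonals 2.
(4,2) attacks row 6 at column 2 and diagonals 4.
Attacked columns: {1, 2, 4, 5}. Safe: {3, 6}.

columns 3, 6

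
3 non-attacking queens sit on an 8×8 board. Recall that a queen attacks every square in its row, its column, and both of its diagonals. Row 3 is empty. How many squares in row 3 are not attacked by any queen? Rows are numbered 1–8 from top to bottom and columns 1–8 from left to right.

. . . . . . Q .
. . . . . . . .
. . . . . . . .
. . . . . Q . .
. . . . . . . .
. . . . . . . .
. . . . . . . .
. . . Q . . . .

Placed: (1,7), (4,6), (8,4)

(1,7) attacks row 3 at column 7 and diagonals 5.
(4,6) attacks row 3 at column 6 and diagonals 5, 7.
(8,4) attacks row 3 at column 4.
Attacked columns: {4, 5, 6, 7}. Safe: {1, 2, 3, 8}.

4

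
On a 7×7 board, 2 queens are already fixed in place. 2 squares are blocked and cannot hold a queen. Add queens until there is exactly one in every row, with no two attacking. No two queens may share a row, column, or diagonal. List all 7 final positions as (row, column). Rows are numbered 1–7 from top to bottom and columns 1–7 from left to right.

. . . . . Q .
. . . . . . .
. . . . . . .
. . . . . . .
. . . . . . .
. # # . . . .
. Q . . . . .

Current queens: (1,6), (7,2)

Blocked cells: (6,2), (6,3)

Row 2: attacked by (1,6)→{5,6,7}; (7,2)→{2,7}. Safe: 1, 3, 4. Place at column 3.
Row 3: attacked by (1,6)→{4,6}; (2,3)→{2,3,4}; (7,2)→{2,6}. Safe: 1, 5, 7. Place at column 7.
Row 4: attacked by (1,6)→{3,6}; (2,3)→{1,3,5}; (3,7)→{6,7}; (7,2)→{2,5}. Safe: 4. Place at column 4.
Row 5: attacked by (1,6)→{2,6}; (2,3)→{3,6}; (3,7)→{5,7}; (4,4)→{3,4,5}; (7,2)→{2,4}. Safe: 1. Place at column 1.
Row 6: attacked by (1,6)→{1,6}; (2,3)→{3,7}; (3,7)→{4,7}; (4,4)→{2,4,6}; (5,1)→{1,2}; (7,2)→{1,2,3}. Blocked: 2,3. Safe: 5. Place at column 5.
Columns [6, 3, 7, 4, 1, 5, 2], r−c [-5, -1, -4, 0, 4, 1, 5], r+c [7, 5, 10, 8, 6, 11, 9] are all distinct, so no two queens attack.

(1,6) (2,3) (3,7) (4,4) (5,1) (6,5) (7,2)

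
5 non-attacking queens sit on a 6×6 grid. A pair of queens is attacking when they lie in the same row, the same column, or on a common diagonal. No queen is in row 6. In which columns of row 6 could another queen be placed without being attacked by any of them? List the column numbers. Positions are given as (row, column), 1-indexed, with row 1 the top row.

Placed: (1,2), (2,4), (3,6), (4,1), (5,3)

(1,2) attacks row 6 at column 2.
(2,4) attacks row 6 at column 4.
(3,6) attacks row 6 at column 6 and diagonals 3.
(4,1) attacks row 6 at column 1 and diagonals 3.
(5,3) attacks row 6 at column 3 and diagonals 2, 4.
Attacked columns: {1, 2, 3, 4, 6}. Safe: {5}.

columns 5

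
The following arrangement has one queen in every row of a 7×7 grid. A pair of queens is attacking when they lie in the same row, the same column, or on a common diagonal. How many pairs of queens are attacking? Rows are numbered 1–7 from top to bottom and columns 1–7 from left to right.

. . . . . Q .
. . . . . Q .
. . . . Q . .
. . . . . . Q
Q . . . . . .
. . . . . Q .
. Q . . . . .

Same column: (1,6)–(2,6) (column 6); (1,6)–(6,6) (column 6); (2,6)–(6,6) (column 6).
Same diagonal: (2,6)–(3,5) (|2−3| = |6−5| = 1).
Total attacking pairs: 4.

4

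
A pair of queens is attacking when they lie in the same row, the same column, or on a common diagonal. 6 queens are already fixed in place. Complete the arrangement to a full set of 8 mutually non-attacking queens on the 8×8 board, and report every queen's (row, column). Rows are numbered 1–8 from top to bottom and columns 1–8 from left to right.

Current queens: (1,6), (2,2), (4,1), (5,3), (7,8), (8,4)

Row 3: attacked by (1,6)→{4,6,8}; (2,2)→{1,2,3}; (4,1)→{1,2}; (5,3)→{1,3,5}; (7,8)→{4,8}; (8,4)→{4}. Safe: 7. Place at column 7.
Row 6: attacked by (1,6)→{1,6}; (2,2)→{2,6}; (3,7)→{4,7}; (4,1)→{1,3}; (5,3)→{2,3,4}; (7,8)→{7,8}; (8,4)→{2,4,6}. Safe: 5. Place at column 5.
Columns [6, 2, 7, 1, 3, 5, 8, 4], r−c [-5, 0, -4, 3, 2, 1, -1, 4], r+c [7, 4, 10, 5, 8, 11, 15, 12] are all distinct, so no two queens attack.

(1,6) (2,2) (3,7) (4,1) (5,3) (6,5) (7,8) (8,4)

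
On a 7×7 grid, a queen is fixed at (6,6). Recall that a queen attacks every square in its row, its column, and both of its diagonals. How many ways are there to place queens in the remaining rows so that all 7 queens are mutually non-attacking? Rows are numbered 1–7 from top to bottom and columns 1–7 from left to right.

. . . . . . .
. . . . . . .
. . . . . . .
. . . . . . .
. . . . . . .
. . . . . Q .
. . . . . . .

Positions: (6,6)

Branch on row 1: col 2 → 1; col 3 → 1; col 4 → 0; col 5 → 1; col 7 → 1.
Sum: 1 + 1 + 0 + 1 + 1 = 4.

4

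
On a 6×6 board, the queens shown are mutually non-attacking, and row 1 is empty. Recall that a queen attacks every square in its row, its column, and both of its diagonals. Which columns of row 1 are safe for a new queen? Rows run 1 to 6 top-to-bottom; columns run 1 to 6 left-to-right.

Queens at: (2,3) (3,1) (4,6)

columns 5

(2,3) attacks row 1 at column 3 and diagonals 2, 4.
(3,1) attacks row 1 at column 1 and diagonals 3.
(4,6) attacks row 1 at column 6 and diagonals 3.
Attacked columns: {1, 2, 3, 4, 6}. Safe: {5}.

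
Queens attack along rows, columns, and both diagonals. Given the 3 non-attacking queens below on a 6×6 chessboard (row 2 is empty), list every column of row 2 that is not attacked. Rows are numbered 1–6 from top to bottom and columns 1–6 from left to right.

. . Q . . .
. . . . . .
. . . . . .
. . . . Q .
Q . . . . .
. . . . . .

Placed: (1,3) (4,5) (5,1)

columns 6

(1,3) attacks row 2 at column 3 and diagonals 2, 4.
(4,5) attacks row 2 at column 5 and diagonals 3.
(5,1) attacks row 2 at column 1 and diagonals 4.
Attacked columns: {1, 2, 3, 4, 5}. Safe: {6}.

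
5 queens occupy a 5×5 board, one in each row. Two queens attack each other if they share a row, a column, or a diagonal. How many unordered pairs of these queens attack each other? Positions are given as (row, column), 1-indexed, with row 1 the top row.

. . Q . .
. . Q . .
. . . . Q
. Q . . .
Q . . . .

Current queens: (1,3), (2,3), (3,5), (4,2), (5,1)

Same column: (1,3)–(2,3) (column 3).
Same diagonal: (1,3)–(3,5) (|1−3| = |3−5| = 2); (4,2)–(5,1) (|4−5| = |2−1| = 1).
Total attacking pairs: 3.

3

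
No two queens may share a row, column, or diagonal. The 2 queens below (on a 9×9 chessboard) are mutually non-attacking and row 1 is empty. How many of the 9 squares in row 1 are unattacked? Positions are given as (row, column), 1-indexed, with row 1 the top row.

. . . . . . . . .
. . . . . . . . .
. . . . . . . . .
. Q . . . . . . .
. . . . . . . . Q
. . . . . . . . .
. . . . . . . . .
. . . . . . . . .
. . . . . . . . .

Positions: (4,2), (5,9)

6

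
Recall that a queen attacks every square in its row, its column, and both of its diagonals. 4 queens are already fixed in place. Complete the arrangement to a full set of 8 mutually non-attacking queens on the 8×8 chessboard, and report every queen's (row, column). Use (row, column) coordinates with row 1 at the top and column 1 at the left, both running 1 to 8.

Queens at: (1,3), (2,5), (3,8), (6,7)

Row 4: attacked by (1,3)→{3,6}; (2,5)→{3,5,7}; (3,8)→{7,8}; (6,7)→{5,7}. Safe: 1, 2, 4. Place at column 4.
Row 5: attacked by (1,3)→{3,7}; (2,5)→{2,5,8}; (3,8)→{6,8}; (4,4)→{3,4,5}; (6,7)→{6,7,8}. Safe: 1. Place at column 1.
Row 7: attacked by (1,3)→{3}; (2,5)→{5}; (3,8)→{4,8}; (4,4)→{1,4,7}; (5,1)→{1,3}; (6,7)→{6,7,8}. Safe: 2. Place at column 2.
Row 8: attacked by (1,3)→{3}; (2,5)→{5}; (3,8)→{3,8}; (4,4)→{4,8}; (5,1)→{1,4}; (6,7)→{5,7}; (7,2)→{1,2,3}. Safe: 6. Place at column 6.
Columns [3, 5, 8, 4, 1, 7, 2, 6], r−c [-2, -3, -5, 0, 4, -1, 5, 2], r+c [4, 7, 11, 8, 6, 13, 9, 14] are all distinct, so no two queens attack.

(1,3) (2,5) (3,8) (4,4) (5,1) (6,7) (7,2) (8,6)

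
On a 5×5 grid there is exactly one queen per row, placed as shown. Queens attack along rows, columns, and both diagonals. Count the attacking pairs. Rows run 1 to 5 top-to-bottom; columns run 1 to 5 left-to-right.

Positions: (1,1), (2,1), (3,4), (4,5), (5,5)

Same column: (1,1)–(2,1) (column 1); (4,5)–(5,5) (column 5).
Same diagonal: (1,1)–(5,5) (|1−5| = |1−5| = 4); (3,4)–(4,5) (|3−4| = |4−5| = 1).
Total attacking pairs: 4.

4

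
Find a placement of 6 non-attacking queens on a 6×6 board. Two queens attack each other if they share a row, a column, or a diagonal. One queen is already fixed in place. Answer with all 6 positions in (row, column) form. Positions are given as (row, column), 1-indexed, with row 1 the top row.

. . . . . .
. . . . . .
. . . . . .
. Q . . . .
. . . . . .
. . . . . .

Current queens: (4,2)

(1,4) (2,1) (3,5) (4,2) (5,6) (6,3)

Row 1: attacked by (4,2)→{2,5}. Safe: 1, 3, 4, 6. Place at column 4.
Row 2: attacked by (1,4)→{3,4,5}; (4,2)→{2,4}. Safe: 1, 6. Place at column 1.
Row 3: attacked by (1,4)→{2,4,6}; (2,1)→{1,2}; (4,2)→{1,2,3}. Safe: 5. Place at column 5.
Row 5: attacked by (1,4)→{4}; (2,1)→{1,4}; (3,5)→{3,5}; (4,2)→{1,2,3}. Safe: 6. Place at column 6.
Row 6: attacked by (1,4)→{4}; (2,1)→{1,5}; (3,5)→{2,5}; (4,2)→{2,4}; (5,6)→{5,6}. Safe: 3. Place at column 3.
Columns [4, 1, 5, 2, 6, 3], r−c [-3, 1, -2, 2, -1, 3], r+c [5, 3, 8, 6, 11, 9] are all distinct, so no two queens attack.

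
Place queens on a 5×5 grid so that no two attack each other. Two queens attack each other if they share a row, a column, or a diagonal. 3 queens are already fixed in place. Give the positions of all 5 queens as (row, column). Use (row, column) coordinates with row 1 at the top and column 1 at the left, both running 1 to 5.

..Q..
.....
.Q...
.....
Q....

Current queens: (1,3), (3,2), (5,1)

(1,3) (2,5) (3,2) (4,4) (5,1)

Row 2: attacked by (1,3)→{2,3,4}; (3,2)→{1,2,3}; (5,1)→{1,4}. Safe: 5. Place at column 5.
Row 4: attacked by (1,3)→{3}; (2,5)→{3,5}; (3,2)→{1,2,3}; (5,1)→{1,2}. Safe: 4. Place at column 4.
Columns [3, 5, 2, 4, 1], r−c [-2, -3, 1, 0, 4], r+c [4, 7, 5, 8, 6] are all distinct, so no two queens attack.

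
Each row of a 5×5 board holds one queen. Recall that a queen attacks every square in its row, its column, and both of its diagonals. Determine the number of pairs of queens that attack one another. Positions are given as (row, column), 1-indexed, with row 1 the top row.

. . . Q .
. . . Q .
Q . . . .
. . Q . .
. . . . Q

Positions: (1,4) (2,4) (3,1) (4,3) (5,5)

1

Same column: (1,4)–(2,4) (column 4).
Total attacking pairs: 1.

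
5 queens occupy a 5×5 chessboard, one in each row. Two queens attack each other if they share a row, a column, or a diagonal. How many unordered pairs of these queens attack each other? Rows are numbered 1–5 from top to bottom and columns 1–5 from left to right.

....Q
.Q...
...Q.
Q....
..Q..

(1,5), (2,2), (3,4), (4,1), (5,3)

0

All columns are distinct and no two queens satisfy |Δrow| = |Δcol|, so no pair attacks.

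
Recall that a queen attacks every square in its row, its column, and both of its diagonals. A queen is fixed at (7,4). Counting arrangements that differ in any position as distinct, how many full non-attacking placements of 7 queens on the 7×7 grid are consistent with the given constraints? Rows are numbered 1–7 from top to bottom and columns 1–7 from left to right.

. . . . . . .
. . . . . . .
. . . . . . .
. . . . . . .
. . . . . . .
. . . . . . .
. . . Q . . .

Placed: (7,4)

6

Branch on row 1: col 1 → 1; col 2 → 1; col 3 → 1; col 5 → 1; col 6 → 1; col 7 → 1.
Sum: 1 + 1 + 1 + 1 + 1 + 1 = 6.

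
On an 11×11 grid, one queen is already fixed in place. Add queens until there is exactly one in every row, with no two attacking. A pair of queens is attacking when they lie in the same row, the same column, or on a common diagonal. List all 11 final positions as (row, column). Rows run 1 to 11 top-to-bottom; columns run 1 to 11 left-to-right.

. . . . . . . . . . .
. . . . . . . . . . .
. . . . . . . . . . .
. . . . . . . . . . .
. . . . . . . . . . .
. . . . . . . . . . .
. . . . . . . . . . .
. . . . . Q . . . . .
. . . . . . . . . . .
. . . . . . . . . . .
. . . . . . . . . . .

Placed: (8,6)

(1,2) (2,11) (3,8) (4,4) (5,7) (6,3) (7,10) (8,6) (9,1) (10,9) (11,5)

Row 1: attacked by (8,6)→{6}. Safe: 1, 2, 3, 4, 5, 7, 8, 9, 10, 11. Place at column 2.
Row 2: attacked by (1,2)→{1,2,3}; (8,6)→{6}. Safe: 4, 5, 7, 8, 9, 10, 11. Place at column 11.
Row 3: attacked by (1,2)→{2,4}; (2,11)→{10,11}; (8,6)→{1,6,11}. Safe: 3, 5, 7, 8, 9. Place at column 8.
Row 4: attacked by (1,2)→{2,5}; (2,11)→{9,11}; (3,8)→{7,8,9}; (8,6)→{2,6,10}. Safe: 1, 3, 4. Place at column 4.
Row 5: attacked by (1,2)→{2,6}; (2,11)→{8,11}; (3,8)→{6,8,10}; (4,4)→{3,4,5}; (8,6)→{3,6,9}. Safe: 1, 7. Place at column 7.
Row 6: attacked by (1,2)→{2,7}; (2,11)→{7,11}; (3,8)→{5,8,11}; (4,4)→{2,4,6}; (5,7)→{6,7,8}; (8,6)→{4,6,8}. Safe: 1, 3, 9, 10. Place at column 3.
Row 7: attacked by (1,2)→{2,8}; (2,11)→{6,11}; (3,8)→{4,8}; (4,4)→{1,4,7}; (5,7)→{5,7,9}; (6,3)→{2,3,4}; (8,6)→{5,6,7}. Safe: 10. Place at column 10.
Row 9: attacked by (1,2)→{2,10}; (2,11)→{4,11}; (3,8)→{2,8}; (4,4)→{4,9}; (5,7)→{3,7,11}; (6,3)→{3,6}; (7,10)→{8,10}; (8,6)→{5,6,7}. Safe: 1. Place at column 1.
Row 10: attacked by (1,2)→{2,11}; (2,11)→{3,11}; (3,8)→{1,8}; (4,4)→{4,10}; (5,7)→{2,7}; (6,3)→{3,7}; (7,10)→{7,10}; (8,6)→{4,6,8}; (9,1)→{1,2}. Safe: 5, 9. Place at column 9.
Row 11: attacked by (1,2)→{2}; (2,11)→{2,11}; (3,8)→{8}; (4,4)→{4,11}; (5,7)→{1,7}; (6,3)→{3,8}; (7,10)→{6,10}; (8,6)→{3,6,9}; (9,1)→{1,3}; (10,9)→{8,9,10}. Safe: 5. Place at column 5.
Columns [2, 11, 8, 4, 7, 3, 10, 6, 1, 9, 5], r−c [-1, -9, -5, 0, -2, 3, -3, 2, 8, 1, 6], r+c [3, 13, 11, 8, 12, 9, 17, 14, 10, 19, 16] are all distinct, so no two queens attack.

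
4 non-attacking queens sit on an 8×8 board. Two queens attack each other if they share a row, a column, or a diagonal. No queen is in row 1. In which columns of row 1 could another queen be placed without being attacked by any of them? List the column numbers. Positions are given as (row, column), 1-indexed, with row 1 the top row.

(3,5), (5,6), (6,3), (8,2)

columns 1, 4

(3,5) attacks row 1 at column 5 and diagonals 3, 7.
(5,6) attacks row 1 at column 6 and diagonals 2.
(6,3) attacks row 1 at column 3 and diagonals 8.
(8,2) attacks row 1 at column 2.
Attacked columns: {2, 3, 5, 6, 7, 8}. Safe: {1, 4}.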